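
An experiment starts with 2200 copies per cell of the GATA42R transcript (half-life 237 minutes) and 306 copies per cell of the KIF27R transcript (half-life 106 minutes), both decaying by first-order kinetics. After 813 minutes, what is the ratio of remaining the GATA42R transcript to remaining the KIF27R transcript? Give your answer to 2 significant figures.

140

GATA42R transcript: 2200 × (1/2)^(813/237) = 2200 × (1/2)^3.4304 ≈ 204.07 copies per cell.
KIF27R transcript: 306 × (1/2)^(813/106) = 306 × (1/2)^7.6698 ≈ 1.5027 copies per cell.
Ratio ≈ 204.07 / 1.5027 ≈ 135.8.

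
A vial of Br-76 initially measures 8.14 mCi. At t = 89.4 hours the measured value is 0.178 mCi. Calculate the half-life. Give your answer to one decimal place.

A/A₀ = 0.178/8.14 ≈ 0.021867.
n = log₂(45.73) ≈ 5.5151 half-lives elapsed in 89.4 hours.
t½ = 89.4/5.5151 ≈ 16.21 hours.

16.2 hours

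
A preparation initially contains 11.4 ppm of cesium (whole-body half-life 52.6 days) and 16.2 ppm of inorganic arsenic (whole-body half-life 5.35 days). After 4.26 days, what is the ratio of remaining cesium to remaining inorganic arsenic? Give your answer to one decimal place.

1.2

cesium: 11.4 × (1/2)^(4.26/52.6) = 11.4 × (1/2)^0.080989 ≈ 10.778 ppm.
inorganic arsenic: 16.2 × (1/2)^(4.26/5.35) = 16.2 × (1/2)^0.79626 ≈ 9.3286 ppm.
Ratio ≈ 10.778 / 9.3286 ≈ 1.1553.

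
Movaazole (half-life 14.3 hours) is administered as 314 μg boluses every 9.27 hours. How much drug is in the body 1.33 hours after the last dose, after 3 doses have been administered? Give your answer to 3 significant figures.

The 3 doses were given 19.87, 10.6, 1.33 hours ago.
Total = 314·(1/2)^(19.87/14.3) + 314·(1/2)^(10.6/14.3) + 314·(1/2)^(1.33/14.3)
      = 119.85 + 187.84 + 294.4 ≈ 602.09 μg.

602 μg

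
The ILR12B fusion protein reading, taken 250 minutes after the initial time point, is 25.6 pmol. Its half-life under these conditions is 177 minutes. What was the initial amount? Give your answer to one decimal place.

68.1 pmol

Number of half-lives elapsed: n = 250/177 ≈ 1.4124.
A₀ = A × 2^n = 25.6 × 2^1.4124 = 25.6 × 2.6619 ≈ 68.143 pmol.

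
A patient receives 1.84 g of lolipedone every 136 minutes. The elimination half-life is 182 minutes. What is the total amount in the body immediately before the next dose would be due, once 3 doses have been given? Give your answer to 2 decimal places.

The 3 doses were given 408, 272, 136 minutes ago.
Total = 1.84·(1/2)^(408/182) + 1.84·(1/2)^(272/182) + 1.84·(1/2)^(136/182)
      = 0.38903 + 0.65302 + 1.0962 ≈ 2.1382 g.

2.14 g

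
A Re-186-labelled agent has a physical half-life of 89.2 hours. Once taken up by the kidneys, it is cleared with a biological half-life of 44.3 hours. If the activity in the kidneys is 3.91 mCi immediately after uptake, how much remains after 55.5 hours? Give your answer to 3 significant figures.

1/t_eff = 1/t_phys + 1/t_biol = 1/89.2 + 1/44.3 = 0.033784 per hour.
t_eff = 89.2 × 44.3 / (89.2 + 44.3) ≈ 29.6 hours.
Remaining = 3.91 × (1/2)^(55.5/29.6) = 3.91 × (1/2)^1.875 ≈ 1.066 mCi.

1.07 mCi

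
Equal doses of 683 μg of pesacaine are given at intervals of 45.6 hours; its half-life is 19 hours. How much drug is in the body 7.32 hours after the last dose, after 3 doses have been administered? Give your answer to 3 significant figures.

The 3 doses were given 98.52, 52.92, 7.32 hours ago.
Total = 683·(1/2)^(98.52/19) + 683·(1/2)^(52.92/19) + 683·(1/2)^(7.32/19)
      = 18.772 + 99.077 + 522.93 ≈ 640.78 μg.

641 μg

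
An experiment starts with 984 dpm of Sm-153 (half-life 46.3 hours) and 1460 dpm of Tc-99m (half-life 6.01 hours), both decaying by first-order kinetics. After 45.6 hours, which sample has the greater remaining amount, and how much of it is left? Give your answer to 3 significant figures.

Sm-153, 497 dpm

Sm-153: 984 × (1/2)^0.98488 ≈ 497.18 dpm.
Tc-99m: 1460 × (1/2)^7.5874 ≈ 7.5916 dpm.
Sm-153 has more remaining, at ≈ 497.18 dpm.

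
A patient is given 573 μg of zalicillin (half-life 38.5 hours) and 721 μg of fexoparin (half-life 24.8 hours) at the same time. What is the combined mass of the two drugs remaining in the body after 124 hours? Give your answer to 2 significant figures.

zalicillin: 573 × (1/2)^(124/38.5) = 573 × (1/2)^3.2208 ≈ 61.462 μg.
fexoparin: 721 × (1/2)^(124/24.8) = 721 × (1/2)^5 ≈ 22.531 μg.
Total = 61.462 + 22.531 ≈ 83.993 μg.

84 μg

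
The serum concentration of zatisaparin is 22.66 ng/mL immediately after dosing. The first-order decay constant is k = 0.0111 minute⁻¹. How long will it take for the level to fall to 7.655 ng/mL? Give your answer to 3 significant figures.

97.8 minutes

t½ = ln 2 / k = 0.69315 / 0.0111 ≈ 62.446 minutes.
Fraction remaining = 7.655/22.66 ≈ 0.33782.
n = log₂(22.66/7.655) = ln(2.9602)/ln 2 ≈ 1.5657 half-lives.
t = n × t½ = 1.5657 × 62.446 ≈ 97.77 minutes.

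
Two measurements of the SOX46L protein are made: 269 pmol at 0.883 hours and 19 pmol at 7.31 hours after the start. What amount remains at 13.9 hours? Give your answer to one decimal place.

Over Δt = 7.31 − 0.883 = 6.427 hours, the level fell by a factor of 269/19 ≈ 14.158.
n = log₂(14.158) ≈ 3.8235 half-lives, so t½ = 6.427/3.8235 ≈ 1.6809 hours.
From t = 7.31 to t = 13.9: 19 × (1/2)^((13.9−7.31)/1.6809) ≈ 1.2548 pmol.

1.3 pmol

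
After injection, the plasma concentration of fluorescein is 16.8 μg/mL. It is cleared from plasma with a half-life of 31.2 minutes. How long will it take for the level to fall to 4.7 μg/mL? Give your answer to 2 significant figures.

57 minutes

Fraction remaining = 4.7/16.8 ≈ 0.27976.
n = log₂(16.8/4.7) = ln(3.5745)/ln 2 ≈ 1.8377 half-lives.
t = n × t½ = 1.8377 × 31.2 ≈ 57.337 minutes.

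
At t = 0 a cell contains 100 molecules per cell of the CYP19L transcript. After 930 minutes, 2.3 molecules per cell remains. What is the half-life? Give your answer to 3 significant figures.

171 minutes

A/A₀ = 2.3/100 ≈ 0.023.
n = log₂(43.478) ≈ 5.4422 half-lives elapsed in 930 minutes.
t½ = 930/5.4422 ≈ 170.89 minutes.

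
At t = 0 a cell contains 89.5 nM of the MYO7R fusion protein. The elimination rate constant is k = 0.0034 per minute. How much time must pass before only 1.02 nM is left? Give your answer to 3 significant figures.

1320 minutes

t½ = ln 2 / k = 0.69315 / 0.0034 ≈ 203.87 minutes.
Fraction remaining = 1.02/89.5 ≈ 0.011397.
n = log₂(89.5/1.02) = ln(87.745)/ln 2 ≈ 6.4552 half-lives.
t = n × t½ = 6.4552 × 203.87 ≈ 1316 minutes.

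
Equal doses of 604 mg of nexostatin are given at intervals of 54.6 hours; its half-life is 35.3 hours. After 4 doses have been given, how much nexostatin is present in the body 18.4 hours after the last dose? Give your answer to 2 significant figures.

630 mg

The 4 doses were given 182.2, 127.6, 73, 18.4 hours ago.
Total = 604·(1/2)^(182.2/35.3) + 604·(1/2)^(127.6/35.3) + 604·(1/2)^(73/35.3) + 604·(1/2)^(18.4/35.3)
      = 16.876 + 49.305 + 144.05 + 420.85 ≈ 631.08 mg.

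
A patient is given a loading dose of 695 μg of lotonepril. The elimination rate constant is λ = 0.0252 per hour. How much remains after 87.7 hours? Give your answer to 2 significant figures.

t½ = ln 2 / λ = 0.69315 / 0.0252 ≈ 27.506 hours.
Number of half-lives: n = 87.7/27.506 ≈ 3.1884.
Remaining = 695 × (1/2)^3.1884 = 695 × 0.1097 ≈ 76.239 μg.

76 μg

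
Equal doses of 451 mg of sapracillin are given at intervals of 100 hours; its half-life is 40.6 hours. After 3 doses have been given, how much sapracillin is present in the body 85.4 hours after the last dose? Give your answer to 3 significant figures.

127 mg

The 3 doses were given 285.4, 185.4, 85.4 hours ago.
Total = 451·(1/2)^(285.4/40.6) + 451·(1/2)^(185.4/40.6) + 451·(1/2)^(85.4/40.6)
      = 3.452 + 19.034 + 104.95 ≈ 127.43 mg.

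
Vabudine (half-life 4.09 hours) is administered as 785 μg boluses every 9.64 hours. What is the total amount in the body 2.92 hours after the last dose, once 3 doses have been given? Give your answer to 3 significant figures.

590 μg

The 3 doses were given 22.2, 12.56, 2.92 hours ago.
Total = 785·(1/2)^(22.2/4.09) + 785·(1/2)^(12.56/4.09) + 785·(1/2)^(2.92/4.09)
      = 18.235 + 93.419 + 478.58 ≈ 590.23 μg.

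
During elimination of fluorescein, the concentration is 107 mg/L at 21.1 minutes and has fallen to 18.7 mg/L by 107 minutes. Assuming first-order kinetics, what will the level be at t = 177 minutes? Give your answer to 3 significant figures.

4.51 mg/L

Over Δt = 107 − 21.1 = 85.9 minutes, the level fell by a factor of 107/18.7 ≈ 5.7219.
n = log₂(5.7219) ≈ 2.5165 half-lives, so t½ = 85.9/2.5165 ≈ 34.135 minutes.
From t = 107 to t = 177: 18.7 × (1/2)^((177−107)/34.135) ≈ 4.5136 mg/L.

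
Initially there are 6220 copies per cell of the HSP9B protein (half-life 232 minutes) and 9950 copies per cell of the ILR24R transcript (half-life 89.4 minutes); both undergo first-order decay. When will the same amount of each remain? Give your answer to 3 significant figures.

Set 6220·(1/2)^(t/232) = 9950·(1/2)^(t/89.4).
Taking log₂: log₂(6220/9950) = t·(1/232 − 1/89.4).
log₂(0.62513) = -0.67778; 1/232 − 1/89.4 = -0.0068753.
t = -0.67778 / -0.0068753 ≈ 98.582 minutes.

98.6 minutes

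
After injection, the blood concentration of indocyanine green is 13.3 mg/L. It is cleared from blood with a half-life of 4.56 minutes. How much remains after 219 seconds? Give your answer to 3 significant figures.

7.64 mg/L

Convert the elapsed time: 219 seconds = 3.65 minutes.
Number of half-lives: n = 3.65/4.56 ≈ 0.80044.
Remaining = 13.3 × (1/2)^0.80044 = 13.3 × 0.57417 ≈ 7.6365 mg/L.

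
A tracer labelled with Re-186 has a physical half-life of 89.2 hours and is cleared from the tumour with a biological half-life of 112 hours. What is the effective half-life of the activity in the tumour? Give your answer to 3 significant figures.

49.7 hours

1/t_eff = 1/t_phys + 1/t_biol = 1/89.2 + 1/112 = 0.020139 per hour.
t_eff = 89.2 × 112 / (89.2 + 112) ≈ 49.654 hours.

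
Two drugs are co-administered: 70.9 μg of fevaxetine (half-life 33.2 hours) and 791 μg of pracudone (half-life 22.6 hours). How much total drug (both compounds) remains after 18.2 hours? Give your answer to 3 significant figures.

501 μg

fevaxetine: 70.9 × (1/2)^(18.2/33.2) = 70.9 × (1/2)^0.54819 ≈ 48.487 μg.
pracudone: 791 × (1/2)^(18.2/22.6) = 791 × (1/2)^0.80531 ≈ 452.64 μg.
Total = 48.487 + 452.64 ≈ 501.13 μg.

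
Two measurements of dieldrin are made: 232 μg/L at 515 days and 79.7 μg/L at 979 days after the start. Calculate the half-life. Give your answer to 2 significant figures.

Over Δt = 979 − 515 = 464 days, the level fell by a factor of 232/79.7 ≈ 2.9109.
n = log₂(2.9109) ≈ 1.5415 half-lives, so t½ = 464/1.5415 ≈ 301.01 days.

300 days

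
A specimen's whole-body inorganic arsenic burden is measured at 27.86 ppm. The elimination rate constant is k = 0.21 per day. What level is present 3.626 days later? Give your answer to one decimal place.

13.0 ppm

t½ = ln 2 / k = 0.69315 / 0.21 ≈ 3.3007 days.
Number of half-lives: n = 3.626/3.3007 ≈ 1.0986.
Remaining = 27.86 × (1/2)^1.0986 = 27.86 × 0.46698 ≈ 13.01 ppm.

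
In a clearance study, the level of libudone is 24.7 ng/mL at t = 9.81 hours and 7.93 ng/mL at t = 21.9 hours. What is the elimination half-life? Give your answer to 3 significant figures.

Over Δt = 21.9 − 9.81 = 12.09 hours, the level fell by a factor of 24.7/7.93 ≈ 3.1148.
n = log₂(3.1148) ≈ 1.6391 half-lives, so t½ = 12.09/1.6391 ≈ 7.3759 hours.

7.38 hours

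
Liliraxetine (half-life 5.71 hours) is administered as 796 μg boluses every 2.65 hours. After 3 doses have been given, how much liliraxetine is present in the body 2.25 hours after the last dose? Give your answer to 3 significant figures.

The 3 doses were given 7.55, 4.9, 2.25 hours ago.
Total = 796·(1/2)^(7.55/5.71) + 796·(1/2)^(4.9/5.71) + 796·(1/2)^(2.25/5.71)
      = 318.33 + 439.12 + 605.75 ≈ 1363.2 μg.

1360 μg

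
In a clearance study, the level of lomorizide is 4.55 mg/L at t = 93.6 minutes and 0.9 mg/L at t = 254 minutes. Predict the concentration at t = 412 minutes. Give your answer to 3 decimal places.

Over Δt = 254 − 93.6 = 160.4 minutes, the level fell by a factor of 4.55/0.9 ≈ 5.0556.
n = log₂(5.0556) ≈ 2.3379 half-lives, so t½ = 160.4/2.3379 ≈ 68.609 minutes.
From t = 254 to t = 412: 0.9 × (1/2)^((412−254)/68.609) ≈ 0.18239 mg/L.

0.182 mg/L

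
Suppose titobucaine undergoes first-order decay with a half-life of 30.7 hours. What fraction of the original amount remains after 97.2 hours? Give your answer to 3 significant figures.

n = 97.2/30.7 ≈ 3.1661 half-lives.
Fraction remaining = (1/2)^3.1661 ≈ 0.1114.

0.111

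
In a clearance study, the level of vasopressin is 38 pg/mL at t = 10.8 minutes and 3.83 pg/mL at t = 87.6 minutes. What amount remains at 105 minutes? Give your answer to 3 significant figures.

2.28 pg/mL

Over Δt = 87.6 − 10.8 = 76.8 minutes, the level fell by a factor of 38/3.83 ≈ 9.9217.
n = log₂(9.9217) ≈ 3.3106 half-lives, so t½ = 76.8/3.3106 ≈ 23.198 minutes.
From t = 87.6 to t = 105: 3.83 × (1/2)^((105−87.6)/23.198) ≈ 2.2772 pg/mL.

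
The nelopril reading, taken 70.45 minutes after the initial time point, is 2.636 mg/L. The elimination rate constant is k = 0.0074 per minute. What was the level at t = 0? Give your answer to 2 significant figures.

4.4 mg/L

t½ = ln 2 / k = 0.69315 / 0.0074 ≈ 93.669 minutes.
Number of half-lives elapsed: n = 70.45/93.669 ≈ 0.75212.
A₀ = A × 2^n = 2.636 × 2^0.75212 = 2.636 × 1.6843 ≈ 4.4397 mg/L.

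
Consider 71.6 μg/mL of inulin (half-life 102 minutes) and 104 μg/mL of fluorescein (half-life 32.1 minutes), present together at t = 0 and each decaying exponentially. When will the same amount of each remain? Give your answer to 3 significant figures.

Set 71.6·(1/2)^(t/102) = 104·(1/2)^(t/32.1).
Taking log₂: log₂(71.6/104) = t·(1/102 − 1/32.1).
log₂(0.68846) = -0.53855; 1/102 − 1/32.1 = -0.021349.
t = -0.53855 / -0.021349 ≈ 25.226 minutes.

25.2 minutes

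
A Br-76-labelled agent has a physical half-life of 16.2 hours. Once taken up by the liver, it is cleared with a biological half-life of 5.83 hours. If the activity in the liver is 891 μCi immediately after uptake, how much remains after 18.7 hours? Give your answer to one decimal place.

43.3 μCi

1/t_eff = 1/t_phys + 1/t_biol = 1/16.2 + 1/5.83 = 0.23325 per hour.
t_eff = 16.2 × 5.83 / (16.2 + 5.83) ≈ 4.2872 hours.
Remaining = 891 × (1/2)^(18.7/4.2872) = 891 × (1/2)^4.3619 ≈ 43.334 μCi.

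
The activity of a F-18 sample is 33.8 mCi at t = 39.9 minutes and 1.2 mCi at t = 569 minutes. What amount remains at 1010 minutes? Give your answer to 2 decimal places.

Over Δt = 569 − 39.9 = 529.1 minutes, the level fell by a factor of 33.8/1.2 ≈ 28.167.
n = log₂(28.167) ≈ 4.8159 half-lives, so t½ = 529.1/4.8159 ≈ 109.86 minutes.
From t = 569 to t = 1010: 1.2 × (1/2)^((1010−569)/109.86) ≈ 0.074275 mCi.

0.07 mCi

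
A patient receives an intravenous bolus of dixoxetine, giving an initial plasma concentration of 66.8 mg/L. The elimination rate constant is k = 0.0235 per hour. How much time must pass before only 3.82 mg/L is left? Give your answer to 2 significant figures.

t½ = ln 2 / k = 0.69315 / 0.0235 ≈ 29.496 hours.
Fraction remaining = 3.82/66.8 ≈ 0.057186.
n = log₂(66.8/3.82) = ln(17.487)/ln 2 ≈ 4.1282 half-lives.
t = n × t½ = 4.1282 × 29.496 ≈ 121.76 hours.

120 hours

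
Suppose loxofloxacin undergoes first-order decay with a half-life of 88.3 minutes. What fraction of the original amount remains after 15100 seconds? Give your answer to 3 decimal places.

15100 seconds = 251.667 minutes.
n = 251.667/88.3 ≈ 2.8501 half-lives.
Fraction remaining = (1/2)^2.8501 ≈ 0.13868.

0.139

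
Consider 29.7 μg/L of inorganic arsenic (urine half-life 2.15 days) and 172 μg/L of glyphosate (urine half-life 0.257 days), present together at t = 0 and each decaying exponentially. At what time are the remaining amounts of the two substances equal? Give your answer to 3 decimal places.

Set 29.7·(1/2)^(t/2.15) = 172·(1/2)^(t/0.257).
Taking log₂: log₂(29.7/172) = t·(1/2.15 − 1/0.257).
log₂(0.17267) = -2.5339; 1/2.15 − 1/0.257 = -3.4259.
t = -2.5339 / -3.4259 ≈ 0.73962 days.

0.740 days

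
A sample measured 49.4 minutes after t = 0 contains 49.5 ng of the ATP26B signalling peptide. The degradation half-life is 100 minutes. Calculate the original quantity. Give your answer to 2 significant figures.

70 ng

Number of half-lives elapsed: n = 49.4/100 ≈ 0.494.
A₀ = A × 2^n = 49.5 × 2^0.494 = 49.5 × 1.4083 ≈ 69.713 ng.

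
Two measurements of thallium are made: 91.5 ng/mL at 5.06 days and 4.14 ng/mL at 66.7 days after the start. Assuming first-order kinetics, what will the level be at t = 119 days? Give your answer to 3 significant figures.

0.299 ng/mL

Over Δt = 66.7 − 5.06 = 61.64 days, the level fell by a factor of 91.5/4.14 ≈ 22.101.
n = log₂(22.101) ≈ 4.4661 half-lives, so t½ = 61.64/4.4661 ≈ 13.802 days.
From t = 66.7 to t = 119: 4.14 × (1/2)^((119−66.7)/13.802) ≈ 0.29943 ng/mL.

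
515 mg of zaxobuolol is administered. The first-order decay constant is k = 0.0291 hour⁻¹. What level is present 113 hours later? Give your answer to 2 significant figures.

19 mg

t½ = ln 2 / k = 0.69315 / 0.0291 ≈ 23.819 hours.
Number of half-lives: n = 113/23.819 ≈ 4.744.
Remaining = 515 × (1/2)^4.744 = 515 × 0.037317 ≈ 19.218 mg.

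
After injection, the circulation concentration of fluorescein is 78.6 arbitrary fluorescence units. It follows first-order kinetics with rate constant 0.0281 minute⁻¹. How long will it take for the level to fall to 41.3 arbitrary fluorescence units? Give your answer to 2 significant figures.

t½ = ln 2 / k = 0.69315 / 0.0281 ≈ 24.667 minutes.
Fraction remaining = 41.3/78.6 ≈ 0.52545.
n = log₂(78.6/41.3) = ln(1.9031)/ln 2 ≈ 0.92839 half-lives.
t = n × t½ = 0.92839 × 24.667 ≈ 22.901 minutes.

23 minutes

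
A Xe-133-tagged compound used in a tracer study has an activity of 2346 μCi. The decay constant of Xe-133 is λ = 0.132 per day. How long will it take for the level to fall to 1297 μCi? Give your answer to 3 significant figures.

4.49 days

t½ = ln 2 / λ = 0.69315 / 0.132 ≈ 5.2511 days.
Fraction remaining = 1297/2346 ≈ 0.55286.
n = log₂(2346/1297) = ln(1.8088)/ln 2 ≈ 0.85502 half-lives.
t = n × t½ = 0.85502 × 5.2511 ≈ 4.4898 days.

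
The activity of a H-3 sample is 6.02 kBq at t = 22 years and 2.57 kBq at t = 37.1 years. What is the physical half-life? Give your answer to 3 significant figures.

Over Δt = 37.1 − 22 = 15.1 years, the level fell by a factor of 6.02/2.57 ≈ 2.3424.
n = log₂(2.3424) ≈ 1.228 half-lives, so t½ = 15.1/1.228 ≈ 12.296 years.

12.3 years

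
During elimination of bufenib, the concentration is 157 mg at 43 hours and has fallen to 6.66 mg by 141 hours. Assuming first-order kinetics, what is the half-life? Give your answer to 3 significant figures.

Over Δt = 141 − 43 = 98 hours, the level fell by a factor of 157/6.66 ≈ 23.574.
n = log₂(23.574) ≈ 4.5591 half-lives, so t½ = 98/4.5591 ≈ 21.495 hours.

21.5 hours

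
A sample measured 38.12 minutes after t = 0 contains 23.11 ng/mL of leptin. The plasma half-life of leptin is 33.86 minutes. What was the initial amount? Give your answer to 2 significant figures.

Number of half-lives elapsed: n = 38.12/33.86 ≈ 1.1258.
A₀ = A × 2^n = 23.11 × 2^1.1258 = 23.11 × 2.1822 ≈ 50.432 ng/mL.

50 ng/mL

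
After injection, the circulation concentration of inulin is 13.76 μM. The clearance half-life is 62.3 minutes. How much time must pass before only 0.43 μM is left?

311.5 minutes

0.43/13.76 = 1/32, so 5 half-lives have elapsed.
t = 5 × 62.3 = 311.5 minutes.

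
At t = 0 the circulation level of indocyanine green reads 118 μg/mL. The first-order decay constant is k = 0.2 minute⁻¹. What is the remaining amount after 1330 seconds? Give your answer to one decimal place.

t½ = ln 2 / k = 0.69315 / 0.2 ≈ 3.4657 minutes.
Convert the elapsed time: 1330 seconds = 22.1667 minutes.
Number of half-lives: n = 22.1667/3.4657 ≈ 6.3959.
Remaining = 118 × (1/2)^6.3959 = 118 × 0.011875 ≈ 1.4012 μg/mL.

1.4 μg/mL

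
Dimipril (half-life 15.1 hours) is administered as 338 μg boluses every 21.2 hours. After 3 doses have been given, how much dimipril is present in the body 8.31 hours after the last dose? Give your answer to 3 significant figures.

The 3 doses were given 50.71, 29.51, 8.31 hours ago.
Total = 338·(1/2)^(50.71/15.1) + 338·(1/2)^(29.51/15.1) + 338·(1/2)^(8.31/15.1)
      = 32.959 + 87.219 + 230.81 ≈ 350.99 μg.

351 μg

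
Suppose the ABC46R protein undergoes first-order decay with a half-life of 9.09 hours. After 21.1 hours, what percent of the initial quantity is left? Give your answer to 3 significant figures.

20.0%

n = 21.1/9.09 ≈ 2.3212 half-lives.
Fraction remaining = (1/2)^2.3212 ≈ 0.2001, i.e. 20.01%.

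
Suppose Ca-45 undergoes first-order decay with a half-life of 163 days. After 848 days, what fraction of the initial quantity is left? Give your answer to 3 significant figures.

n = 848/163 ≈ 5.2025 half-lives.
Fraction remaining = (1/2)^5.2025 ≈ 0.027158.

0.0272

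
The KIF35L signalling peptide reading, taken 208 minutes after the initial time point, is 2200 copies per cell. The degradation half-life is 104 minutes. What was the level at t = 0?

8800 copies per cell

Number of half-lives elapsed: n = 208/104 ≈ 2.
A₀ = A × 2^n = 2200 × 2^2 = 2200 × 4 ≈ 8800 copies per cell.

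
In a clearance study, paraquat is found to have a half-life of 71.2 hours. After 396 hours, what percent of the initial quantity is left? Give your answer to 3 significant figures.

2.12%

n = 396/71.2 ≈ 5.5618 half-lives.
Fraction remaining = (1/2)^5.5618 ≈ 0.021171, i.e. 2.1171%.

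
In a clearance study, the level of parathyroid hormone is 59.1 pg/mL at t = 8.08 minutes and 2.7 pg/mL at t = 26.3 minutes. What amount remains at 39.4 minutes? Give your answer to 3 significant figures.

0.294 pg/mL

Over Δt = 26.3 − 8.08 = 18.22 minutes, the level fell by a factor of 59.1/2.7 ≈ 21.889.
n = log₂(21.889) ≈ 4.4521 half-lives, so t½ = 18.22/4.4521 ≈ 4.0924 minutes.
From t = 26.3 to t = 39.4: 2.7 × (1/2)^((39.4−26.3)/4.0924) ≈ 0.2936 pg/mL.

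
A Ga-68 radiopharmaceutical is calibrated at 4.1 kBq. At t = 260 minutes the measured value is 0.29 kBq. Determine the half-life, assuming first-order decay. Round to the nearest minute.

A/A₀ = 0.29/4.1 ≈ 0.070732.
n = log₂(14.138) ≈ 3.8215 half-lives elapsed in 260 minutes.
t½ = 260/3.8215 ≈ 68.036 minutes.

68 minutes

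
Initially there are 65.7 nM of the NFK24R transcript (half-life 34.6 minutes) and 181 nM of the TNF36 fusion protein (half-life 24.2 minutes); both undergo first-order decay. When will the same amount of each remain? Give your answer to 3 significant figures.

118 minutes

Set 65.7·(1/2)^(t/34.6) = 181·(1/2)^(t/24.2).
Taking log₂: log₂(65.7/181) = t·(1/34.6 − 1/24.2).
log₂(0.36298) = -1.462; 1/34.6 − 1/24.2 = -0.012421.
t = -1.462 / -0.012421 ≈ 117.71 minutes.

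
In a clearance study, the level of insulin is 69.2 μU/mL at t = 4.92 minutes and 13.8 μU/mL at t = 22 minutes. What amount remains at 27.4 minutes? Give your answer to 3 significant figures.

Over Δt = 22 − 4.92 = 17.08 minutes, the level fell by a factor of 69.2/13.8 ≈ 5.0145.
n = log₂(5.0145) ≈ 2.3261 half-lives, so t½ = 17.08/2.3261 ≈ 7.3428 minutes.
From t = 22 to t = 27.4: 13.8 × (1/2)^((27.4−22)/7.3428) ≈ 8.2889 μU/mL.

8.29 μU/mL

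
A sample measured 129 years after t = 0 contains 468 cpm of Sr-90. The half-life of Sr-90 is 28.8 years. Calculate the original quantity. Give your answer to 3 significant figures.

10400 cpm

Number of half-lives elapsed: n = 129/28.8 ≈ 4.4792.
A₀ = A × 2^n = 468 × 2^4.4792 = 468 × 22.303 ≈ 10438 cpm.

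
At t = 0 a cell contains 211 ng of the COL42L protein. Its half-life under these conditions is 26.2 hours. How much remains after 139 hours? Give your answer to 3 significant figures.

Number of half-lives: n = 139/26.2 ≈ 5.3053.
Remaining = 211 × (1/2)^5.3053 = 211 × 0.025289 ≈ 5.336 ng.

5.34 ng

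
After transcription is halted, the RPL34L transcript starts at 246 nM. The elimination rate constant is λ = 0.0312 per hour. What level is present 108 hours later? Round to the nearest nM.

8 nM

t½ = ln 2 / λ = 0.69315 / 0.0312 ≈ 22.216 hours.
Number of half-lives: n = 108/22.216 ≈ 4.8613.
Remaining = 246 × (1/2)^4.8613 = 246 × 0.034403 ≈ 8.4632 nM.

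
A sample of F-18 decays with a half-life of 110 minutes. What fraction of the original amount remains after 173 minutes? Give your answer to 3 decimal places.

n = 173/110 ≈ 1.5727 half-lives.
Fraction remaining = (1/2)^1.5727 ≈ 0.33617.

0.336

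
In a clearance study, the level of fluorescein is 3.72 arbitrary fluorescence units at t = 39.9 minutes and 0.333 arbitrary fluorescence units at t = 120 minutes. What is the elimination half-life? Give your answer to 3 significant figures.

Over Δt = 120 − 39.9 = 80.1 minutes, the level fell by a factor of 3.72/0.333 ≈ 11.171.
n = log₂(11.171) ≈ 3.4817 half-lives, so t½ = 80.1/3.4817 ≈ 23.006 minutes.

23.0 minutes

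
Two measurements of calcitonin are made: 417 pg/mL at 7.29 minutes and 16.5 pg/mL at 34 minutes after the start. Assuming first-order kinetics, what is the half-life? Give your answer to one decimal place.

5.7 minutes

Over Δt = 34 − 7.29 = 26.71 minutes, the level fell by a factor of 417/16.5 ≈ 25.273.
n = log₂(25.273) ≈ 4.6595 half-lives, so t½ = 26.71/4.6595 ≈ 5.7324 minutes.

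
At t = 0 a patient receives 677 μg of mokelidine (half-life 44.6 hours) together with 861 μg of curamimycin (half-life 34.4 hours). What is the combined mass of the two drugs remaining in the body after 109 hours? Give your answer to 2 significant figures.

220 μg

mokelidine: 677 × (1/2)^(109/44.6) = 677 × (1/2)^2.4439 ≈ 124.42 μg.
curamimycin: 861 × (1/2)^(109/34.4) = 861 × (1/2)^3.1686 ≈ 95.754 μg.
Total = 124.42 + 95.754 ≈ 220.17 μg.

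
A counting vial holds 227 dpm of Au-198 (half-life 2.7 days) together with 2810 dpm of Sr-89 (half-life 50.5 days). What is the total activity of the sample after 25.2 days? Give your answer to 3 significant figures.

Au-198: 227 × (1/2)^(25.2/2.7) = 227 × (1/2)^9.3333 ≈ 0.35189 dpm.
Sr-89: 2810 × (1/2)^(25.2/50.5) = 2810 × (1/2)^0.49901 ≈ 1988.3 dpm.
Total = 0.35189 + 1988.3 ≈ 1988.7 dpm.

1990 dpm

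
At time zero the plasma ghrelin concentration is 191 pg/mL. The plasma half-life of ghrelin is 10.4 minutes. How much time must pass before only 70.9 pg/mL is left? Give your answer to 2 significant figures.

15 minutes

Fraction remaining = 70.9/191 ≈ 0.3712.
n = log₂(191/70.9) = ln(2.6939)/ln 2 ≈ 1.4297 half-lives.
t = n × t½ = 1.4297 × 10.4 ≈ 14.869 minutes.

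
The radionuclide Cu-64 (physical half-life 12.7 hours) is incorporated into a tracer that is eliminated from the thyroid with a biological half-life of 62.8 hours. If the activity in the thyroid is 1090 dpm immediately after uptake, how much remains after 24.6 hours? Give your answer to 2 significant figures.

220 dpm

1/t_eff = 1/t_phys + 1/t_biol = 1/12.7 + 1/62.8 = 0.094664 per hour.
t_eff = 12.7 × 62.8 / (12.7 + 62.8) ≈ 10.564 hours.
Remaining = 1090 × (1/2)^(24.6/10.564) = 1090 × (1/2)^2.3287 ≈ 216.97 dpm.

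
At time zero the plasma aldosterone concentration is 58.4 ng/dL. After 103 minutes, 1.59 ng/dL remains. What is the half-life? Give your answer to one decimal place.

A/A₀ = 1.59/58.4 ≈ 0.027226.
n = log₂(36.73) ≈ 5.1989 half-lives elapsed in 103 minutes.
t½ = 103/5.1989 ≈ 19.812 minutes.

19.8 minutes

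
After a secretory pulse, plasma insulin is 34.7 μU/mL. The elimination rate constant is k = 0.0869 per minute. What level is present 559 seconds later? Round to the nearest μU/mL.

t½ = ln 2 / k = 0.69315 / 0.0869 ≈ 7.9764 minutes.
Convert the elapsed time: 559 seconds = 9.31667 minutes.
Number of half-lives: n = 9.31667/7.9764 ≈ 1.168.
Remaining = 34.7 × (1/2)^1.168 = 34.7 × 0.44503 ≈ 15.442 μU/mL.

15 μU/mL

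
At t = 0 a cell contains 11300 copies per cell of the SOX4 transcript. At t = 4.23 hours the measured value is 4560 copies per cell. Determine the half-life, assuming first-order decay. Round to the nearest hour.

3 hours

A/A₀ = 4560/11300 ≈ 0.40354.
n = log₂(2.4781) ≈ 1.3092 half-lives elapsed in 4.23 hours.
t½ = 4.23/1.3092 ≈ 3.2309 hours.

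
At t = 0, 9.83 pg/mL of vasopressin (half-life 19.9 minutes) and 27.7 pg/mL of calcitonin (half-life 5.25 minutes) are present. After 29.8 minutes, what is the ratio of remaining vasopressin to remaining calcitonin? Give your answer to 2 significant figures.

6.4

vasopressin: 9.83 × (1/2)^(29.8/19.9) = 9.83 × (1/2)^1.4975 ≈ 3.4815 pg/mL.
calcitonin: 27.7 × (1/2)^(29.8/5.25) = 27.7 × (1/2)^5.6762 ≈ 0.54172 pg/mL.
Ratio ≈ 3.4815 / 0.54172 ≈ 6.4267.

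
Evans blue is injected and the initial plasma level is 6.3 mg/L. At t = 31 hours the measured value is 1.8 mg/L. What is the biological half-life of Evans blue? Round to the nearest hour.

17 hours

A/A₀ = 1.8/6.3 ≈ 0.28571.
n = log₂(3.5) ≈ 1.8074 half-lives elapsed in 31 hours.
t½ = 31/1.8074 ≈ 17.152 hours.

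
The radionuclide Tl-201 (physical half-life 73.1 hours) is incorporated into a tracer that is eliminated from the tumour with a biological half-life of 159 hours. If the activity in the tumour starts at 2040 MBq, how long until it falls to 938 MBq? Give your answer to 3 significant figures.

1/t_eff = 1/t_phys + 1/t_biol = 1/73.1 + 1/159 = 0.019969 per hour.
t_eff = 73.1 × 159 / (73.1 + 159) ≈ 50.077 hours.
n = log₂(2040/938) ≈ 1.1209; t = 1.1209 × 50.077 ≈ 56.132 hours.

56.1 hours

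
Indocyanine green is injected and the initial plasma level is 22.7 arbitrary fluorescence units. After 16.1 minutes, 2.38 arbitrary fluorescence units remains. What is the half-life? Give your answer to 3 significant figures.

4.95 minutes

A/A₀ = 2.38/22.7 ≈ 0.10485.
n = log₂(9.5378) ≈ 3.2537 half-lives elapsed in 16.1 minutes.
t½ = 16.1/3.2537 ≈ 4.9483 minutes.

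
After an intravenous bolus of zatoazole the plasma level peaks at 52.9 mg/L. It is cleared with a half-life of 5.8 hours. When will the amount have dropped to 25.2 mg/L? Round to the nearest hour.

Fraction remaining = 25.2/52.9 ≈ 0.47637.
n = log₂(52.9/25.2) = ln(2.0992)/ln 2 ≈ 1.0698 half-lives.
t = n × t½ = 1.0698 × 5.8 ≈ 6.2051 hours.

6 hours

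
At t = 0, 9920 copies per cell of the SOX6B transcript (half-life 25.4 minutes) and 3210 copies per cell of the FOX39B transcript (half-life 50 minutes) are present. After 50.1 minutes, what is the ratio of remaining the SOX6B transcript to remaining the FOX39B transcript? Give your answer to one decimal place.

1.6

SOX6B transcript: 9920 × (1/2)^(50.1/25.4) = 9920 × (1/2)^1.9724 ≈ 2527.8 copies per cell.
FOX39B transcript: 3210 × (1/2)^(50.1/50) = 3210 × (1/2)^1.002 ≈ 1602.8 copies per cell.
Ratio ≈ 2527.8 / 1602.8 ≈ 1.5772.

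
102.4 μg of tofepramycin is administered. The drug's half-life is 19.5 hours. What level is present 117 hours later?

Elapsed time is 6 half-lives (117/19.5).
Each half-life halves the amount: 102.4 × (1/2)^6 = 102.4/64 = 1.6 μg.

1.6 μg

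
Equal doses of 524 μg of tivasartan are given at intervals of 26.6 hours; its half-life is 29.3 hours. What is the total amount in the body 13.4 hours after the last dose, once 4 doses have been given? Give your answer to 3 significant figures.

The 4 doses were given 93.2, 66.6, 40, 13.4 hours ago.
Total = 524·(1/2)^(93.2/29.3) + 524·(1/2)^(66.6/29.3) + 524·(1/2)^(40/29.3) + 524·(1/2)^(13.4/29.3)
      = 57.781 + 108.41 + 203.41 + 381.64 ≈ 751.25 μg.

751 μg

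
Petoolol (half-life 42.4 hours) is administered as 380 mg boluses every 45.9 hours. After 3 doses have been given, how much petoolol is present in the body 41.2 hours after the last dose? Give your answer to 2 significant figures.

The 3 doses were given 133, 87.1, 41.2 hours ago.
Total = 380·(1/2)^(133/42.4) + 380·(1/2)^(87.1/42.4) + 380·(1/2)^(41.2/42.4)
      = 43.203 + 91.494 + 193.76 ≈ 328.46 mg.

330 mg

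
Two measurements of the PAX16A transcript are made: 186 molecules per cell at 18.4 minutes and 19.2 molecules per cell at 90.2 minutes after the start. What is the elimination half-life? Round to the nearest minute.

22 minutes

Over Δt = 90.2 − 18.4 = 71.8 minutes, the level fell by a factor of 186/19.2 ≈ 9.6875.
n = log₂(9.6875) ≈ 3.2761 half-lives, so t½ = 71.8/3.2761 ≈ 21.916 minutes.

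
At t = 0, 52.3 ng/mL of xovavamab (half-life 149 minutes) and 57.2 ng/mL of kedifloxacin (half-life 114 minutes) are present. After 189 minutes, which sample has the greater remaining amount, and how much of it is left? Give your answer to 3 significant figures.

xovavamab: 52.3 × (1/2)^1.2685 ≈ 21.71 ng/mL.
kedifloxacin: 57.2 × (1/2)^1.6579 ≈ 18.127 ng/mL.
Xovavamab has more remaining, at ≈ 21.71 ng/mL.

xovavamab, 21.7 ng/mL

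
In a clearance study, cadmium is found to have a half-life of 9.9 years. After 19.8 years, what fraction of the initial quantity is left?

n = 19.8/9.9 ≈ 2 half-lives.
Fraction remaining = (1/2)^2 ≈ 0.25.

0.25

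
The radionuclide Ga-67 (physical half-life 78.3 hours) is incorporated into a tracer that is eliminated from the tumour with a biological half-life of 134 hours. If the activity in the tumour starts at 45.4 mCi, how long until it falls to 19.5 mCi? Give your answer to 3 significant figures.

60.3 hours

1/t_eff = 1/t_phys + 1/t_biol = 1/78.3 + 1/134 = 0.020234 per hour.
t_eff = 78.3 × 134 / (78.3 + 134) ≈ 49.422 hours.
n = log₂(45.4/19.5) ≈ 1.2192; t = 1.2192 × 49.422 ≈ 60.256 hours.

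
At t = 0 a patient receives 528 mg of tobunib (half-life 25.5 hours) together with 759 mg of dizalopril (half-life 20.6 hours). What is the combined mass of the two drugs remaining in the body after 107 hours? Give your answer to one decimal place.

tobunib: 528 × (1/2)^(107/25.5) = 528 × (1/2)^4.1961 ≈ 28.806 mg.
dizalopril: 759 × (1/2)^(107/20.6) = 759 × (1/2)^5.1942 ≈ 20.732 mg.
Total = 28.806 + 20.732 ≈ 49.538 mg.

49.5 mg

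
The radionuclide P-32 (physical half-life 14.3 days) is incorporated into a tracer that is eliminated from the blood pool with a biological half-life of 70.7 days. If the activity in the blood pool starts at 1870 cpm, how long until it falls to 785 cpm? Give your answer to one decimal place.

14.9 days

1/t_eff = 1/t_phys + 1/t_biol = 1/14.3 + 1/70.7 = 0.084074 per day.
t_eff = 14.3 × 70.7 / (14.3 + 70.7) ≈ 11.894 days.
n = log₂(1870/785) ≈ 1.2523; t = 1.2523 × 11.894 ≈ 14.895 days.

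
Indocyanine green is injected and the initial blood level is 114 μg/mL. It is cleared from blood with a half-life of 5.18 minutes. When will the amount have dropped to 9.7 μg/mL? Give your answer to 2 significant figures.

18 minutes

Fraction remaining = 9.7/114 ≈ 0.085088.
n = log₂(114/9.7) = ln(11.753)/ln 2 ≈ 3.5549 half-lives.
t = n × t½ = 3.5549 × 5.18 ≈ 18.414 minutes.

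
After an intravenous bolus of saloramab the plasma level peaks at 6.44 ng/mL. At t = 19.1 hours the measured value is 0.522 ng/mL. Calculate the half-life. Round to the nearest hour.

5 hours

A/A₀ = 0.522/6.44 ≈ 0.081056.
n = log₂(12.337) ≈ 3.6249 half-lives elapsed in 19.1 hours.
t½ = 19.1/3.6249 ≈ 5.2691 hours.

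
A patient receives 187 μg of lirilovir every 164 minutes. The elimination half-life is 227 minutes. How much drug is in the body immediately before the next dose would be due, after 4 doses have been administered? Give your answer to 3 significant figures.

The 4 doses were given 656, 492, 328, 164 minutes ago.
Total = 187·(1/2)^(656/227) + 187·(1/2)^(492/227) + 187·(1/2)^(328/227) + 187·(1/2)^(164/227)
      = 25.229 + 41.628 + 68.687 + 113.33 ≈ 248.88 μg.

249 μg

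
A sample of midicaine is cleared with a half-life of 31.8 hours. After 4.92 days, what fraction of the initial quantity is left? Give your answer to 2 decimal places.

0.08

4.92 days = 118.08 hours.
n = 118.08/31.8 ≈ 3.7132 half-lives.
Fraction remaining = (1/2)^3.7132 ≈ 0.076245.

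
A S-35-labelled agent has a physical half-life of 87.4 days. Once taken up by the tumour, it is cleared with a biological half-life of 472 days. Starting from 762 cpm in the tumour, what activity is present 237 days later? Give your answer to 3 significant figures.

1/t_eff = 1/t_phys + 1/t_biol = 1/87.4 + 1/472 = 0.01356 per day.
t_eff = 87.4 × 472 / (87.4 + 472) ≈ 73.745 days.
Remaining = 762 × (1/2)^(237/73.745) = 762 × (1/2)^3.2138 ≈ 82.131 cpm.

82.1 cpm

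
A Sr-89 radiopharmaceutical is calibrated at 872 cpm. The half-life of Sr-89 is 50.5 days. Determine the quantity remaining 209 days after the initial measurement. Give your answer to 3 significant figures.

Number of half-lives: n = 209/50.5 ≈ 4.1386.
Remaining = 872 × (1/2)^4.1386 = 872 × 0.056774 ≈ 49.507 cpm.

49.5 cpm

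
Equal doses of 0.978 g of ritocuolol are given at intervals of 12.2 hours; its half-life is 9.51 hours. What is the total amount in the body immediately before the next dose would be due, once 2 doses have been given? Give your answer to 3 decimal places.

0.567 g

The 2 doses were given 24.4, 12.2 hours ago.
Total = 0.978·(1/2)^(24.4/9.51) + 0.978·(1/2)^(12.2/9.51)
      = 0.16519 + 0.40194 ≈ 0.56713 g.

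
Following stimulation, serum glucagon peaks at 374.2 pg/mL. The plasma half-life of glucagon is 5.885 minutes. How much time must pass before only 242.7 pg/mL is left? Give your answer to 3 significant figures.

3.68 minutes

Fraction remaining = 242.7/374.2 ≈ 0.64858.
n = log₂(374.2/242.7) = ln(1.5418)/ln 2 ≈ 0.62464 half-lives.
t = n × t½ = 0.62464 × 5.885 ≈ 3.676 minutes.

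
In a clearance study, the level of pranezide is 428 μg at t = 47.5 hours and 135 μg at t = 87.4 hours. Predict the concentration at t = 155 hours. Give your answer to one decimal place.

Over Δt = 87.4 − 47.5 = 39.9 hours, the level fell by a factor of 428/135 ≈ 3.1704.
n = log₂(3.1704) ≈ 1.6647 half-lives, so t½ = 39.9/1.6647 ≈ 23.969 hours.
From t = 87.4 to t = 155: 135 × (1/2)^((155−87.4)/23.969) ≈ 19.113 μg.

19.1 μg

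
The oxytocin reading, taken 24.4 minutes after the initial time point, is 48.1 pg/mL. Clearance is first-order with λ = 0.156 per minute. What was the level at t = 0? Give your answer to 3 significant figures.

2160 pg/mL

t½ = ln 2 / λ = 0.69315 / 0.156 ≈ 4.4433 minutes.
Number of half-lives elapsed: n = 24.4/4.4433 ≈ 5.4915.
A₀ = A × 2^n = 48.1 × 2^5.4915 = 48.1 × 44.988 ≈ 2163.9 pg/mL.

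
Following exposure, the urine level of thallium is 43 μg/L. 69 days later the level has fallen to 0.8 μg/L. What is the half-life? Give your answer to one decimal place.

12.0 days

A/A₀ = 0.8/43 ≈ 0.018605.
n = log₂(53.75) ≈ 5.7482 half-lives elapsed in 69 days.
t½ = 69/5.7482 ≈ 12.004 days.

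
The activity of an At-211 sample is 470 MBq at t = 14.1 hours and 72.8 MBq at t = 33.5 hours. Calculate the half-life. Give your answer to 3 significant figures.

7.21 hours

Over Δt = 33.5 − 14.1 = 19.4 hours, the level fell by a factor of 470/72.8 ≈ 6.456.
n = log₂(6.456) ≈ 2.6907 half-lives, so t½ = 19.4/2.6907 ≈ 7.2102 hours.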